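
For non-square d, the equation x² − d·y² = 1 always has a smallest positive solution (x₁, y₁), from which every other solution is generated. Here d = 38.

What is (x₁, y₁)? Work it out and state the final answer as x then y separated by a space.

√38 = [6; 6,12, …], period ℓ=2 (even) → k=1
a_0=6:  p_0=6·1+0=6,  q_0=6·0+1=1
a_1=6:  p_1=6·6+1=37,  q_1=6·1+0=6
fundamental: x₁=37, y₁=6  (since 1369 − 38·36 = 1)

37 6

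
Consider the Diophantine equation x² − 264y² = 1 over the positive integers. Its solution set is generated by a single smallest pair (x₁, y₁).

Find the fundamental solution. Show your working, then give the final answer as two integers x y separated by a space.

65 4

√264 = [16; 4,32, …], period ℓ=2 (even) → k=1
a_0=16:  p_0=16·1+0=16,  q_0=16·0+1=1
a_1=4:  p_1=4·16+1=65,  q_1=4·1+0=4
→ (65, 4).  Check: 65²=4225, 264·4²=4224, difference 1.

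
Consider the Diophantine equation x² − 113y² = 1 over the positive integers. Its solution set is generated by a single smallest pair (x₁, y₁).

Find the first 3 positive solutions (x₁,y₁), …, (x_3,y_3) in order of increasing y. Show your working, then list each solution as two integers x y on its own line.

1204353 113296
2900932297217 272896754976
6987493029899166849 657328051091107760

[10; 1,1,1,2,2,1,1,1,20] for √113; ℓ=9 ⇒ convergent index 17
k=0  a_k=10  p_k/q_k = 10/1
k=1  a_k=1  p_k/q_k = 11/1
k=2  a_k=1  p_k/q_k = 21/2
k=3  a_k=1  p_k/q_k = 32/3
k=4  a_k=2  p_k/q_k = 85/8
k=5  a_k=2  p_k/q_k = 202/19
…
k=7  a_k=1  p_k/q_k = 489/46
k=8  a_k=1  p_k/q_k = 776/73
k=9  a_k=20  p_k/q_k = 16009/1506
k=10  a_k=1  p_k/q_k = 16785/1579
…
k=12  a_k=1  p_k/q_k = 49579/4664
k=13  a_k=2  p_k/q_k = 131952/12413
k=14  a_k=2  p_k/q_k = 313483/29490
…
k=16  a_k=1  p_k/q_k = 758918/71393
k=17  a_k=1  p_k/q_k = 1204353/113296
fundamental: x₁=1204353, y₁=113296  (since 1450466148609 − 113·12835983616 = 1)
n=2: (1204353,113296)∘(1204353,113296) = (1204353·1204353+113·113296·113296, 1204353·113296+113296·1204353) = (2900932297217,272896754976)
n=3: (2900932297217,272896754976)∘(1204353,113296) = (1204353·2900932297217+113·113296·272896754976, 1204353·272896754976+113296·2900932297217) = (6987493029899166849,657328051091107760)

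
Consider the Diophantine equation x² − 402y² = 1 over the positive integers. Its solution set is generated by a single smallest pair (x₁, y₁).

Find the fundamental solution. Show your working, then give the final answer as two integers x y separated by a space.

[20; 20,40] for √402; ℓ=2 ⇒ convergent index 1
a_0=20:  p_0=20·1+0=20,  q_0=20·0+1=1
a_1=20:  p_1=20·20+1=401,  q_1=20·1+0=20
→ (401, 20).  Check: 401²=160801, 402·20²=160800, difference 1.

401 20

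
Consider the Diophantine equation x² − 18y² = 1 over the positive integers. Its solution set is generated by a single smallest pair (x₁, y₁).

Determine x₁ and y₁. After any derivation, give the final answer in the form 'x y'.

[4; 4,8] for √18; ℓ=2 ⇒ convergent index 1
k=0  a_k=4  p_k/q_k = 4/1
k=1  a_k=4  p_k/q_k = 17/4
(x₁, y₁) = (17, 4);  17² − 18·4² = 1 ✓

17 4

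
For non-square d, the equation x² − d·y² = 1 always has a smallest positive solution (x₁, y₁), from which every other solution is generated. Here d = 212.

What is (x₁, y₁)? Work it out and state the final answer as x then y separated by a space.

66249 4550

[14; 1,1,3,1,1,…,1,1,28] for √212; ℓ=14 ⇒ convergent index 13
i=0: a=14 ⇒ p=14, q=1
…
i=3: a=3 ⇒ p=102, q=7
i=4: a=1 ⇒ p=131, q=9
i=5: a=1 ⇒ p=233, q=16
i=6: a=1 ⇒ p=364, q=25
i=7: a=6 ⇒ p=2417, q=166
i=8: a=1 ⇒ p=2781, q=191
…
i=10: a=1 ⇒ p=7979, q=548
…
i=12: a=1 ⇒ p=37114, q=2549
i=13: a=1 ⇒ p=66249, q=4550
fundamental: x₁=66249, y₁=4550  (since 4388930001 − 212·20702500 = 1)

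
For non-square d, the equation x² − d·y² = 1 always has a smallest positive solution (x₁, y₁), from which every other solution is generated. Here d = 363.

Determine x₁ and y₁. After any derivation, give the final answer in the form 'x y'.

√363 → a₀=19, period (19,38); ℓ=2 even so k=1
k=0  a_k=19  p_k/q_k = 19/1
k=1  a_k=19  p_k/q_k = 362/19
(x₁, y₁) = (362, 19);  362² − 363·19² = 1 ✓

362 19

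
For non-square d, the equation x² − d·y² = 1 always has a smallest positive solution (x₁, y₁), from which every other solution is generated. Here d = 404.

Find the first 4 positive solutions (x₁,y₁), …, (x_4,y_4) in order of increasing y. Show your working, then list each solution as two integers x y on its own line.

√404 = [20; 10,40, …], period ℓ=2 (even) → k=1
i=0: a=20 ⇒ p=20, q=1
i=1: a=10 ⇒ p=201, q=10
(x₁, y₁) = (201, 10);  201² − 404·10² = 1 ✓
n=2: (201,10)∘(201,10) = (201·201+404·10·10, 201·10+10·201) = (80801,4020)
n=3: (80801,4020)∘(201,10) = (201·80801+404·10·4020, 201·4020+10·80801) = (32481801,1616030)
n=4: (32481801,1616030)∘(201,10) = (201·32481801+404·10·1616030, 201·1616030+10·32481801) = (13057603201,649640040)

201 10
80801 4020
32481801 1616030
13057603201 649640040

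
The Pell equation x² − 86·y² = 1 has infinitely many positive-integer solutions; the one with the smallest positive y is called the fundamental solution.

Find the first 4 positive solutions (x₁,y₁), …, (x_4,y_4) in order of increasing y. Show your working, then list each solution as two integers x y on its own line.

10405 1122
216528049 23348820
4505948689285 485888943078
93768792007492801 10111348882104360

√86 → a₀=9, period (3,1,1,1,8,1,1,1,3,18); ℓ=10 even so k=9
step 0: (9, 1)  from 9·(1,0) + (0,1)
…
step 3: (65, 7)  from 1·(37,4) + (28,3)
step 4: (102, 11)  from 1·(65,7) + (37,4)
…
step 7: (1864, 201)  from 1·(983,106) + (881,95)
step 8: (2847, 307)  from 1·(1864,201) + (983,106)
step 9: (10405, 1122)  from 3·(2847,307) + (1864,201)
→ (10405, 1122).  Check: 10405²=108264025, 86·1122²=108264024, difference 1.
(10405+1122√86)^2 = 216528049 + 23348820√86
(10405+1122√86)^3 = 4505948689285 + 485888943078√86
(10405+1122√86)^4 = 93768792007492801 + 10111348882104360√86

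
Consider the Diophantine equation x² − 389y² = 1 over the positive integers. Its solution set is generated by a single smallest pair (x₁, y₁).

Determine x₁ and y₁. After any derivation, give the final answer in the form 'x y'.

3287049 166660

d=389: √d = [19; 1,2,1,1,1,1,2,1,38] (ℓ=9, odd), read p_17/q_17
step 0: (19, 1)  from 19·(1,0) + (0,1)
…
step 4: (138, 7)  from 1·(79,4) + (59,3)
step 5: (217, 11)  from 1·(138,7) + (79,4)
…
step 7: (927, 47)  from 2·(355,18) + (217,11)
step 8: (1282, 65)  from 1·(927,47) + (355,18)
step 9: (49643, 2517)  from 38·(1282,65) + (927,47)
…
step 12: (202418, 10263)  from 1·(151493,7681) + (50925,2582)
step 13: (353911, 17944)  from 1·(202418,10263) + (151493,7681)
step 14: (556329, 28207)  from 1·(353911,17944) + (202418,10263)
…
step 16: (2376809, 120509)  from 2·(910240,46151) + (556329,28207)
step 17: (3287049, 166660)  from 1·(2376809,120509) + (910240,46151)
→ (3287049, 166660).  Check: 3287049²=10804691128401, 389·166660²=10804691128400, difference 1.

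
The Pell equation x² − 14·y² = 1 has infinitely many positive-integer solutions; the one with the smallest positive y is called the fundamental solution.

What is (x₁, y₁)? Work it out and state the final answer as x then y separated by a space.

√14 = [3; 1,2,1,6, …], period ℓ=4 (even) → k=3
step 0: (3, 1)  from 3·(1,0) + (0,1)
…
step 2: (11, 3)  from 2·(4,1) + (3,1)
step 3: (15, 4)  from 1·(11,3) + (4,1)
fundamental: x₁=15, y₁=4  (since 225 − 14·16 = 1)

15 4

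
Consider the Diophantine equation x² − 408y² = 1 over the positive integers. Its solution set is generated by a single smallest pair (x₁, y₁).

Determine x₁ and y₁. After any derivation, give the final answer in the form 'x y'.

[20; 5,40] for √408; ℓ=2 ⇒ convergent index 1
i=0: a=20 ⇒ p=20, q=1
i=1: a=5 ⇒ p=101, q=5
fundamental: x₁=101, y₁=5  (since 10201 − 408·25 = 1)

101 5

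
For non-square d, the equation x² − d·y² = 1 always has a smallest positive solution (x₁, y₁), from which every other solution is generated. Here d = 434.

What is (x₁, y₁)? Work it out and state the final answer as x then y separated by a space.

125 6

√434 = [20; 1,4,1,40, …], period ℓ=4 (even) → k=3
k=0  a_k=20  p_k/q_k = 20/1
k=1  a_k=1  p_k/q_k = 21/1
k=2  a_k=4  p_k/q_k = 104/5
k=3  a_k=1  p_k/q_k = 125/6
(x₁, y₁) = (125, 6);  125² − 434·6² = 1 ✓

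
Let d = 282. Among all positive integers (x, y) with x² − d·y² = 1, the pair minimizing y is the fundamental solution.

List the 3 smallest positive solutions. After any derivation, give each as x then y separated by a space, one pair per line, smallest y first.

2351 140
11054401 658280
51977791151 3095232420

d=282: √d = [16; 1,3,1,4,1,3,1,32] (ℓ=8, even), read p_7/q_7
step 0: (16, 1)  from 16·(1,0) + (0,1)
step 1: (17, 1)  from 1·(16,1) + (1,0)
step 2: (67, 4)  from 3·(17,1) + (16,1)
step 3: (84, 5)  from 1·(67,4) + (17,1)
…
step 6: (1864, 111)  from 3·(487,29) + (403,24)
step 7: (2351, 140)  from 1·(1864,111) + (487,29)
(x₁, y₁) = (2351, 140);  2351² − 282·140² = 1 ✓
n=2: (2351,140)∘(2351,140) = (2351·2351+282·140·140, 2351·140+140·2351) = (11054401,658280)
n=3: (11054401,658280)∘(2351,140) = (2351·11054401+282·140·658280, 2351·658280+140·11054401) = (51977791151,3095232420)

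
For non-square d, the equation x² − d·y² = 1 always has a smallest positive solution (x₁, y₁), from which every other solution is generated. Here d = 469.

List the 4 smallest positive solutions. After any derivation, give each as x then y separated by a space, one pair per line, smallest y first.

d=469: √d = [21; 1,1,1,10,6,10,1,1,1,42] (ℓ=10, even), read p_9/q_9
a_0=21:  p_0=21·1+0=21,  q_0=21·0+1=1
…
a_3=1:  p_3=1·43+22=65,  q_3=1·2+1=3
…
a_8=1:  p_8=1·47146+42923=90069,  q_8=1·2177+1982=4159
a_9=1:  p_9=1·90069+47146=137215,  q_9=1·4159+2177=6336
(x₁, y₁) = (137215, 6336);  137215² − 469·6336² = 1 ✓
(x_2, y_2) = (137215·137215 + 469·6336·6336, 137215·6336 + 6336·137215) = (37655912449, 1738788480)
(x_3, y_3) = (137215·37655912449 + 469·6336·1738788480, 137215·1738788480 + 6336·37655912449) = (10333912053241855, 477175722560064)
(x_4, y_4) = (137215·10333912053241855 + 469·6336·477175722560064, 137215·477175722560064 + 6336·10333912053241855) = (2835935484733506355201, 130951333540419575040)

137215 6336
37655912449 1738788480
10333912053241855 477175722560064
2835935484733506355201 130951333540419575040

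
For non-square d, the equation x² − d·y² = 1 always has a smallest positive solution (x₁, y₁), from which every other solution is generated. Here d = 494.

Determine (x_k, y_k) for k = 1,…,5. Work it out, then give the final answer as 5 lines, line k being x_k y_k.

√494 → a₀=22, period (4,2,2,1,2,1,2,2,4,44); ℓ=10 even so k=9
k=0  a_k=22  p_k/q_k = 22/1
k=1  a_k=4  p_k/q_k = 89/4
k=2  a_k=2  p_k/q_k = 200/9
…
k=6  a_k=1  p_k/q_k = 2556/115
k=7  a_k=2  p_k/q_k = 6979/314
k=8  a_k=2  p_k/q_k = 16514/743
k=9  a_k=4  p_k/q_k = 73035/3286
fundamental: x₁=73035, y₁=3286  (since 5334111225 − 494·10797796 = 1)
(73035+3286√494)^2 = 10668222449 + 479986020√494
(73035+3286√494)^3 = 1558307253052395 + 70111557938114√494
(73035+3286√494)^4 = 227621940442695115201 + 10241195267540325960√494
(73035+3286√494)^5 = 33248736838906168224357675 + 1495931392659503855039086√494

73035 3286
10668222449 479986020
1558307253052395 70111557938114
227621940442695115201 10241195267540325960
33248736838906168224357675 1495931392659503855039086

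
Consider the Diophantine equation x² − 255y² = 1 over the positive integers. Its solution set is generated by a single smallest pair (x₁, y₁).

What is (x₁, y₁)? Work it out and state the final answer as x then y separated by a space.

√255 → a₀=15, period (1,30); ℓ=2 even so k=1
k=0  a_k=15  p_k/q_k = 15/1
k=1  a_k=1  p_k/q_k = 16/1
(x₁, y₁) = (16, 1);  16² − 255·1² = 1 ✓

16 1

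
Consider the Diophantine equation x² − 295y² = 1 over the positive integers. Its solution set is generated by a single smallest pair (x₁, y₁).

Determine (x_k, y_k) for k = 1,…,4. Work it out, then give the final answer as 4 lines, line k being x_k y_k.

2024999 117900
8201241900001 477494764200
33215013292518224999 1933852840020353700
134520737404664024967600001 7832100134376274949528400

d=295: √d = [17; 5,1,2,3,2,6,2,3,2,1,5,34] (ℓ=12, even), read p_11/q_11
i=0: a=17 ⇒ p=17, q=1
i=1: a=5 ⇒ p=86, q=5
…
i=3: a=2 ⇒ p=292, q=17
i=4: a=3 ⇒ p=979, q=57
i=5: a=2 ⇒ p=2250, q=131
i=6: a=6 ⇒ p=14479, q=843
i=7: a=2 ⇒ p=31208, q=1817
…
i=10: a=1 ⇒ p=355517, q=20699
i=11: a=5 ⇒ p=2024999, q=117900
(x₁, y₁) = (2024999, 117900);  2024999² − 295·117900² = 1 ✓
(x_2, y_2) = (2024999·2024999 + 295·117900·117900, 2024999·117900 + 117900·2024999) = (8201241900001, 477494764200)
(x_3, y_3) = (2024999·8201241900001 + 295·117900·477494764200, 2024999·477494764200 + 117900·8201241900001) = (33215013292518224999, 1933852840020353700)
(x_4, y_4) = (2024999·33215013292518224999 + 295·117900·1933852840020353700, 2024999·1933852840020353700 + 117900·33215013292518224999) = (134520737404664024967600001, 7832100134376274949528400)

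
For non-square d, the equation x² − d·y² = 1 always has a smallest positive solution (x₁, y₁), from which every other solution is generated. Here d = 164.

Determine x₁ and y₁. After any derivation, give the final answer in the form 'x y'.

√164 → a₀=12, period (1,4,6,4,1,24); ℓ=6 even so k=5
step 0: (12, 1)  from 12·(1,0) + (0,1)
…
step 2: (64, 5)  from 4·(13,1) + (12,1)
step 3: (397, 31)  from 6·(64,5) + (13,1)
step 4: (1652, 129)  from 4·(397,31) + (64,5)
step 5: (2049, 160)  from 1·(1652,129) + (397,31)
→ (2049, 160).  Check: 2049²=4198401, 164·160²=4198400, difference 1.

2049 160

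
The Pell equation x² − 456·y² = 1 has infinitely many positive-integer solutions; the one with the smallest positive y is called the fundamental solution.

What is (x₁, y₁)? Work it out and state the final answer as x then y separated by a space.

[21; 2,1,4,1,2,42] for √456; ℓ=6 ⇒ convergent index 5
k=0  a_k=21  p_k/q_k = 21/1
…
k=3  a_k=4  p_k/q_k = 299/14
k=4  a_k=1  p_k/q_k = 363/17
k=5  a_k=2  p_k/q_k = 1025/48
→ (1025, 48).  Check: 1025²=1050625, 456·48²=1050624, difference 1.

1025 48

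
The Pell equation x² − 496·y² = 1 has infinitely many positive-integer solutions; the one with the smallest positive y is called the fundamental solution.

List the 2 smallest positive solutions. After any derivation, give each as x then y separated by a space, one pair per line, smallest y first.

4620799 207480
42703566796801 1917446753040

[22; 3,1,2,4,1,…,1,3,44] for √496; ℓ=16 ⇒ convergent index 15
i=0: a=22 ⇒ p=22, q=1
i=1: a=3 ⇒ p=67, q=3
…
i=3: a=2 ⇒ p=245, q=11
i=4: a=4 ⇒ p=1069, q=48
i=5: a=1 ⇒ p=1314, q=59
i=6: a=1 ⇒ p=2383, q=107
…
i=10: a=1 ⇒ p=49709, q=2232
…
i=12: a=4 ⇒ p=389209, q=17476
…
i=14: a=1 ⇒ p=1252502, q=56239
i=15: a=3 ⇒ p=4620799, q=207480
(x₁, y₁) = (4620799, 207480);  4620799² − 496·207480² = 1 ✓
n=2: (4620799,207480)∘(4620799,207480) = (4620799·4620799+496·207480·207480, 4620799·207480+207480·4620799) = (42703566796801,1917446753040)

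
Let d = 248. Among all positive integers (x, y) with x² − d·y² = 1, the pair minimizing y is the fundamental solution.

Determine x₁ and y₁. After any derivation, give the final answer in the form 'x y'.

63 4

√248 → a₀=15, period (1,2,1,30); ℓ=4 even so k=3
step 0: (15, 1)  from 15·(1,0) + (0,1)
step 1: (16, 1)  from 1·(15,1) + (1,0)
step 2: (47, 3)  from 2·(16,1) + (15,1)
step 3: (63, 4)  from 1·(47,3) + (16,1)
→ (63, 4).  Check: 63²=3969, 248·4²=3968, difference 1.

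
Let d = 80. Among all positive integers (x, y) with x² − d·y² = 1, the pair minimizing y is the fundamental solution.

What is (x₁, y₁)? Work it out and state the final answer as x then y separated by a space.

9 1

√80 = [8; 1,16, …], period ℓ=2 (even) → k=1
step 0: (8, 1)  from 8·(1,0) + (0,1)
step 1: (9, 1)  from 1·(8,1) + (1,0)
→ (9, 1).  Check: 9²=81, 80·1²=80, difference 1.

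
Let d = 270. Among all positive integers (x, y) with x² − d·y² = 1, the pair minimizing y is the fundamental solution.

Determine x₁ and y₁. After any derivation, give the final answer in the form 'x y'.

5291 322

d=270: √d = [16; 2,3,6,3,2,32] (ℓ=6, even), read p_5/q_5
step 0: (16, 1)  from 16·(1,0) + (0,1)
…
step 4: (2284, 139)  from 3·(723,44) + (115,7)
step 5: (5291, 322)  from 2·(2284,139) + (723,44)
(x₁, y₁) = (5291, 322);  5291² − 270·322² = 1 ✓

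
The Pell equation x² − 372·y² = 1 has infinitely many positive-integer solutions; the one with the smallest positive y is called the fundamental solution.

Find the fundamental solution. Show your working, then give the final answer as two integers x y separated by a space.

√372 = [19; 3,2,12,2,3,38, …], period ℓ=6 (even) → k=5
i=0: a=19 ⇒ p=19, q=1
i=1: a=3 ⇒ p=58, q=3
…
i=4: a=2 ⇒ p=3491, q=181
i=5: a=3 ⇒ p=12151, q=630
fundamental: x₁=12151, y₁=630  (since 147646801 − 372·396900 = 1)

12151 630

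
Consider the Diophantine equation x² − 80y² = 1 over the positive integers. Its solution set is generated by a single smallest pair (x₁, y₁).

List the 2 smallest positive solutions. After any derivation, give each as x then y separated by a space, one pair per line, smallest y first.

9 1
161 18

√80 → a₀=8, period (1,16); ℓ=2 even so k=1
a_0=8:  p_0=8·1+0=8,  q_0=8·0+1=1
a_1=1:  p_1=1·8+1=9,  q_1=1·1+0=1
(x₁, y₁) = (9, 1);  9² − 80·1² = 1 ✓
n=2: (9,1)∘(9,1) = (9·9+80·1·1, 9·1+1·9) = (161,18)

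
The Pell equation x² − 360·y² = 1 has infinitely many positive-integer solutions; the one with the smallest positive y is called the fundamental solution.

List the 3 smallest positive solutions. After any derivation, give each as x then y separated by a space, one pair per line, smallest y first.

19 1
721 38
27379 1443

d=360: √d = [18; 1,36] (ℓ=2, even), read p_1/q_1
k=0  a_k=18  p_k/q_k = 18/1
k=1  a_k=1  p_k/q_k = 19/1
(x₁, y₁) = (19, 1);  19² − 360·1² = 1 ✓
(x_2, y_2) = (19·19 + 360·1·1, 19·1 + 1·19) = (721, 38)
(x_3, y_3) = (19·721 + 360·1·38, 19·38 + 1·721) = (27379, 1443)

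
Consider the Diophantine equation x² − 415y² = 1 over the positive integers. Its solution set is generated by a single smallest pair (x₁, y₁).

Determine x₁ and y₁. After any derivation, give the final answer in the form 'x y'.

18412804 903849

√415 → a₀=20, period (2,1,2,4,6,…,1,2,40); ℓ=16 even so k=15
i=0: a=20 ⇒ p=20, q=1
…
i=2: a=1 ⇒ p=61, q=3
…
i=5: a=6 ⇒ p=4441, q=218
…
i=7: a=1 ⇒ p=9595, q=471
i=8: a=3 ⇒ p=33939, q=1666
i=9: a=1 ⇒ p=43534, q=2137
…
i=12: a=4 ⇒ p=2110961, q=103623
…
i=14: a=1 ⇒ p=6841255, q=335824
i=15: a=2 ⇒ p=18412804, q=903849
fundamental: x₁=18412804, y₁=903849  (since 339031351142416 − 415·816943014801 = 1)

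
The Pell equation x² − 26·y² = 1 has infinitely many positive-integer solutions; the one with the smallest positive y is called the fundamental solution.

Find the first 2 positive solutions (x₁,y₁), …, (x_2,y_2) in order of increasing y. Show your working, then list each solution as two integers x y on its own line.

√26 → a₀=5, period (10); ℓ=1 odd so k=1
i=0: a=5 ⇒ p=5, q=1
i=1: a=10 ⇒ p=51, q=10
(x₁, y₁) = (51, 10);  51² − 26·10² = 1 ✓
n=2: (51,10)∘(51,10) = (51·51+26·10·10, 51·10+10·51) = (5201,1020)

51 10
5201 1020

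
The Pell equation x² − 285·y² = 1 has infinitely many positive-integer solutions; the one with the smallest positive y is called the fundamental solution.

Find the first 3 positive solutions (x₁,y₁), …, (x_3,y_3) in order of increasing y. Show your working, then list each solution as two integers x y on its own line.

√285 → a₀=16, period (1,7,2,7,1,32); ℓ=6 even so k=5
k=0  a_k=16  p_k/q_k = 16/1
k=1  a_k=1  p_k/q_k = 17/1
k=2  a_k=7  p_k/q_k = 135/8
k=3  a_k=2  p_k/q_k = 287/17
k=4  a_k=7  p_k/q_k = 2144/127
k=5  a_k=1  p_k/q_k = 2431/144
fundamental: x₁=2431, y₁=144  (since 5909761 − 285·20736 = 1)
(2431+144√285)^2 = 11819521 + 700128√285
(2431+144√285)^3 = 57466508671 + 3404022192√285

2431 144
11819521 700128
57466508671 3404022192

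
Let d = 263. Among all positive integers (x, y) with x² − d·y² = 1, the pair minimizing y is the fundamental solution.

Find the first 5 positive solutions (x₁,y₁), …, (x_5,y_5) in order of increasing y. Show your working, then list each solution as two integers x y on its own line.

139128 8579
38713200767 2387158224
10772180392483224 664241098768765
2997423827252098776577 184829071176614315616
834051164465087816782726488 51429798028655751907276931

√263 → a₀=16, period (4,1,1,1,1,15,1,1,1,1,4,32); ℓ=12 even so k=11
a_0=16:  p_0=16·1+0=16,  q_0=16·0+1=1
…
a_4=1:  p_4=1·146+81=227,  q_4=1·9+5=14
…
a_8=1:  p_8=1·6195+5822=12017,  q_8=1·382+359=741
a_9=1:  p_9=1·12017+6195=18212,  q_9=1·741+382=1123
a_10=1:  p_10=1·18212+12017=30229,  q_10=1·1123+741=1864
a_11=4:  p_11=4·30229+18212=139128,  q_11=4·1864+1123=8579
fundamental: x₁=139128, y₁=8579  (since 19356600384 − 263·73599241 = 1)
n=2: (139128,8579)∘(139128,8579) = (139128·139128+263·8579·8579, 139128·8579+8579·139128) = (38713200767,2387158224)
n=3: (38713200767,2387158224)∘(139128,8579) = (139128·38713200767+263·8579·2387158224, 139128·2387158224+8579·38713200767) = (10772180392483224,664241098768765)
n=4: (10772180392483224,664241098768765)∘(139128,8579) = (139128·10772180392483224+263·8579·664241098768765, 139128·664241098768765+8579·10772180392483224) = (2997423827252098776577,184829071176614315616)
n=5: (2997423827252098776577,184829071176614315616)∘(139128,8579) = (139128·2997423827252098776577+263·8579·184829071176614315616, 139128·184829071176614315616+8579·2997423827252098776577) = (834051164465087816782726488,51429798028655751907276931)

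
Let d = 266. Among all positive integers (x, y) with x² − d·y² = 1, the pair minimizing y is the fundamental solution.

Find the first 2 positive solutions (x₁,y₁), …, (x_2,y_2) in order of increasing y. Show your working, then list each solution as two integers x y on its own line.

685 42
938449 57540

√266 = [16; 3,4,3,32, …], period ℓ=4 (even) → k=3
k=0  a_k=16  p_k/q_k = 16/1
k=1  a_k=3  p_k/q_k = 49/3
k=2  a_k=4  p_k/q_k = 212/13
k=3  a_k=3  p_k/q_k = 685/42
fundamental: x₁=685, y₁=42  (since 469225 − 266·1764 = 1)
(x_2, y_2) = (685·685 + 266·42·42, 685·42 + 42·685) = (938449, 57540)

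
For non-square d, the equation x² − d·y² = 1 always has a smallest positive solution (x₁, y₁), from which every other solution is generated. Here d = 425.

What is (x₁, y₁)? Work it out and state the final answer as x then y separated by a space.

143649 6968

√425 = [20; 1,1,1,1,1,1,40, …], period ℓ=7 (odd) → k=13
i=0: a=20 ⇒ p=20, q=1
i=1: a=1 ⇒ p=21, q=1
i=2: a=1 ⇒ p=41, q=2
…
i=4: a=1 ⇒ p=103, q=5
i=5: a=1 ⇒ p=165, q=8
i=6: a=1 ⇒ p=268, q=13
…
i=9: a=1 ⇒ p=22038, q=1069
…
i=11: a=1 ⇒ p=55229, q=2679
i=12: a=1 ⇒ p=88420, q=4289
i=13: a=1 ⇒ p=143649, q=6968
→ (143649, 6968).  Check: 143649²=20635035201, 425·6968²=20635035200, difference 1.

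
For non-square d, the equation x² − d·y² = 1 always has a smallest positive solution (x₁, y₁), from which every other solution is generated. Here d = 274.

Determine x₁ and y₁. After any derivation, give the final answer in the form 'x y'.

3959299 239190

√274 = [16; 1,1,4,4,1,1,32, …], period ℓ=7 (odd) → k=13
k=0  a_k=16  p_k/q_k = 16/1
k=1  a_k=1  p_k/q_k = 17/1
k=2  a_k=1  p_k/q_k = 33/2
k=3  a_k=4  p_k/q_k = 149/9
k=4  a_k=4  p_k/q_k = 629/38
…
k=6  a_k=1  p_k/q_k = 1407/85
k=7  a_k=32  p_k/q_k = 45802/2767
…
k=9  a_k=1  p_k/q_k = 93011/5619
k=10  a_k=4  p_k/q_k = 419253/25328
k=11  a_k=4  p_k/q_k = 1770023/106931
k=12  a_k=1  p_k/q_k = 2189276/132259
k=13  a_k=1  p_k/q_k = 3959299/239190
→ (3959299, 239190).  Check: 3959299²=15676048571401, 274·239190²=15676048571400, difference 1.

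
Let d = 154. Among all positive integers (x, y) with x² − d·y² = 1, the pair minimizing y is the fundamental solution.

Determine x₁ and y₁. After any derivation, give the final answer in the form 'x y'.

√154 → a₀=12, period (2,2,3,1,2,1,3,2,2,24); ℓ=10 even so k=9
i=0: a=12 ⇒ p=12, q=1
…
i=5: a=2 ⇒ p=757, q=61
…
i=8: a=2 ⇒ p=8724, q=703
i=9: a=2 ⇒ p=21295, q=1716
fundamental: x₁=21295, y₁=1716  (since 453477025 − 154·2944656 = 1)

21295 1716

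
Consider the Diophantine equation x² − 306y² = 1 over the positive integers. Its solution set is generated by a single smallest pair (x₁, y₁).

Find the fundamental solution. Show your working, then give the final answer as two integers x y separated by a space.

[17; 2,34] for √306; ℓ=2 ⇒ convergent index 1
k=0  a_k=17  p_k/q_k = 17/1
k=1  a_k=2  p_k/q_k = 35/2
→ (35, 2).  Check: 35²=1225, 306·2²=1224, difference 1.

35 2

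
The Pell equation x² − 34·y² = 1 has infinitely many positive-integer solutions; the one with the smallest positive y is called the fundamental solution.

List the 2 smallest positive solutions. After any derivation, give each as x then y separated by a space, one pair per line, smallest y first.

√34 = [5; 1,4,1,10, …], period ℓ=4 (even) → k=3
k=0  a_k=5  p_k/q_k = 5/1
k=1  a_k=1  p_k/q_k = 6/1
k=2  a_k=4  p_k/q_k = 29/5
k=3  a_k=1  p_k/q_k = 35/6
fundamental: x₁=35, y₁=6  (since 1225 − 34·36 = 1)
n=2: (35,6)∘(35,6) = (35·35+34·6·6, 35·6+6·35) = (2449,420)

35 6
2449 420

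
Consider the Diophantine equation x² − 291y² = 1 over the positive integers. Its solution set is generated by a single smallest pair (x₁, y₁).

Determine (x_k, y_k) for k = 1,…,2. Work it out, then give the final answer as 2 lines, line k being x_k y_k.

290 17
168199 9860

√291 → a₀=17, period (17,34); ℓ=2 even so k=1
step 0: (17, 1)  from 17·(1,0) + (0,1)
step 1: (290, 17)  from 17·(17,1) + (1,0)
fundamental: x₁=290, y₁=17  (since 84100 − 291·289 = 1)
(290+17√291)^2 = 168199 + 9860√291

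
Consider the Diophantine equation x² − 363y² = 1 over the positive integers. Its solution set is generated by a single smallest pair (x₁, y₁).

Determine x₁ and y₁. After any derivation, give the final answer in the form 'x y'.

362 19

d=363: √d = [19; 19,38] (ℓ=2, even), read p_1/q_1
k=0  a_k=19  p_k/q_k = 19/1
k=1  a_k=19  p_k/q_k = 362/19
fundamental: x₁=362, y₁=19  (since 131044 − 363·361 = 1)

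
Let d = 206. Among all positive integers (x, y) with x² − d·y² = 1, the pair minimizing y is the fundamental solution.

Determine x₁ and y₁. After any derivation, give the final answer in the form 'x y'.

√206 = [14; 2,1,5,14,5,1,2,28, …], period ℓ=8 (even) → k=7
step 0: (14, 1)  from 14·(1,0) + (0,1)
step 1: (29, 2)  from 2·(14,1) + (1,0)
…
step 4: (3459, 241)  from 14·(244,17) + (43,3)
…
step 6: (20998, 1463)  from 1·(17539,1222) + (3459,241)
step 7: (59535, 4148)  from 2·(20998,1463) + (17539,1222)
(x₁, y₁) = (59535, 4148);  59535² − 206·4148² = 1 ✓

59535 4148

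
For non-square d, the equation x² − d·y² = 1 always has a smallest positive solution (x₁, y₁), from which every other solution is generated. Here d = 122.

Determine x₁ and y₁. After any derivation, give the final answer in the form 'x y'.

243 22

√122 → a₀=11, period (22); ℓ=1 odd so k=1
i=0: a=11 ⇒ p=11, q=1
i=1: a=22 ⇒ p=243, q=22
fundamental: x₁=243, y₁=22  (since 59049 − 122·484 = 1)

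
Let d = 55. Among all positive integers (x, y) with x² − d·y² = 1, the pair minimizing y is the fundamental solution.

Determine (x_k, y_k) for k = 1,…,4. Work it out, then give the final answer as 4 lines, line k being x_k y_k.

d=55: √d = [7; 2,2,2,14] (ℓ=4, even), read p_3/q_3
a_0=7:  p_0=7·1+0=7,  q_0=7·0+1=1
a_1=2:  p_1=2·7+1=15,  q_1=2·1+0=2
a_2=2:  p_2=2·15+7=37,  q_2=2·2+1=5
a_3=2:  p_3=2·37+15=89,  q_3=2·5+2=12
(x₁, y₁) = (89, 12);  89² − 55·12² = 1 ✓
n=2: (89,12)∘(89,12) = (89·89+55·12·12, 89·12+12·89) = (15841,2136)
n=3: (15841,2136)∘(89,12) = (89·15841+55·12·2136, 89·2136+12·15841) = (2819609,380196)
n=4: (2819609,380196)∘(89,12) = (89·2819609+55·12·380196, 89·380196+12·2819609) = (501874561,67672752)

89 12
15841 2136
2819609 380196
501874561 67672752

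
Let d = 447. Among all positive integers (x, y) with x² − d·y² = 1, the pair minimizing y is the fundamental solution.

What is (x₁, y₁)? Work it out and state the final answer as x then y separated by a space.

√447 = [21; 7,42, …], period ℓ=2 (even) → k=1
step 0: (21, 1)  from 21·(1,0) + (0,1)
step 1: (148, 7)  from 7·(21,1) + (1,0)
fundamental: x₁=148, y₁=7  (since 21904 − 447·49 = 1)

148 7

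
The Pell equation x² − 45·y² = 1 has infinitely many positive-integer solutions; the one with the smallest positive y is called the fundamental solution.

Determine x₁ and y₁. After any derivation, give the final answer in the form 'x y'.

[6; 1,2,2,2,1,12] for √45; ℓ=6 ⇒ convergent index 5
step 0: (6, 1)  from 6·(1,0) + (0,1)
…
step 2: (20, 3)  from 2·(7,1) + (6,1)
…
step 4: (114, 17)  from 2·(47,7) + (20,3)
step 5: (161, 24)  from 1·(114,17) + (47,7)
→ (161, 24).  Check: 161²=25921, 45·24²=25920, difference 1.

161 24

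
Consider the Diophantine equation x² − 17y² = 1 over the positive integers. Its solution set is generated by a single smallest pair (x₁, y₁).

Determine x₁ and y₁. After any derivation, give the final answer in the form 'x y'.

√17 = [4; 8, …], period ℓ=1 (odd) → k=1
step 0: (4, 1)  from 4·(1,0) + (0,1)
step 1: (33, 8)  from 8·(4,1) + (1,0)
→ (33, 8).  Check: 33²=1089, 17·8²=1088, difference 1.

33 8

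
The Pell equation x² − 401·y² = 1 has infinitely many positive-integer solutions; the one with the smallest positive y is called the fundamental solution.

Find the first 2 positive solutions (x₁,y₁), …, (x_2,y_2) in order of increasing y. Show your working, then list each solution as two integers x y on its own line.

√401 → a₀=20, period (40); ℓ=1 odd so k=1
step 0: (20, 1)  from 20·(1,0) + (0,1)
step 1: (801, 40)  from 40·(20,1) + (1,0)
(x₁, y₁) = (801, 40);  801² − 401·40² = 1 ✓
(x_2, y_2) = (801·801 + 401·40·40, 801·40 + 40·801) = (1283201, 64080)

801 40
1283201 64080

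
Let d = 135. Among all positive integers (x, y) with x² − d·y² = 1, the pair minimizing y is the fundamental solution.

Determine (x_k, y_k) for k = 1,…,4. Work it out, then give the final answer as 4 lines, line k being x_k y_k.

244 21
119071 10248
58106404 5001003
28355806081 2440479216

√135 = [11; 1,1,1,1,1,1,1,22, …], period ℓ=8 (even) → k=7
step 0: (11, 1)  from 11·(1,0) + (0,1)
…
step 2: (23, 2)  from 1·(12,1) + (11,1)
step 3: (35, 3)  from 1·(23,2) + (12,1)
step 4: (58, 5)  from 1·(35,3) + (23,2)
…
step 6: (151, 13)  from 1·(93,8) + (58,5)
step 7: (244, 21)  from 1·(151,13) + (93,8)
fundamental: x₁=244, y₁=21  (since 59536 − 135·441 = 1)
n=2: (244,21)∘(244,21) = (244·244+135·21·21, 244·21+21·244) = (119071,10248)
n=3: (119071,10248)∘(244,21) = (244·119071+135·21·10248, 244·10248+21·119071) = (58106404,5001003)
n=4: (58106404,5001003)∘(244,21) = (244·58106404+135·21·5001003, 244·5001003+21·58106404) = (28355806081,2440479216)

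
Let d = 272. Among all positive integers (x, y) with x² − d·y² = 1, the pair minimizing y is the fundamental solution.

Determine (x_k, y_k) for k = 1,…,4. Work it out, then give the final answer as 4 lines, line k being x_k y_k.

[16; 2,32] for √272; ℓ=2 ⇒ convergent index 1
a_0=16:  p_0=16·1+0=16,  q_0=16·0+1=1
a_1=2:  p_1=2·16+1=33,  q_1=2·1+0=2
→ (33, 2).  Check: 33²=1089, 272·2²=1088, difference 1.
k=2:  x_2 = 33·33+272·2·2 = 2177,  y_2 = 33·2+2·33 = 132
k=3:  x_3 = 33·2177+272·2·132 = 143649,  y_3 = 33·132+2·2177 = 8710
k=4:  x_4 = 33·143649+272·2·8710 = 9478657,  y_4 = 33·8710+2·143649 = 574728

33 2
2177 132
143649 8710
9478657 574728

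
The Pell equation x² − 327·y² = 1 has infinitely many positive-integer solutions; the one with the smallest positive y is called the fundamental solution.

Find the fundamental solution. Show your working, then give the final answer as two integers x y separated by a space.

√327 = [18; 12,36, …], period ℓ=2 (even) → k=1
a_0=18:  p_0=18·1+0=18,  q_0=18·0+1=1
a_1=12:  p_1=12·18+1=217,  q_1=12·1+0=12
(x₁, y₁) = (217, 12);  217² − 327·12² = 1 ✓

217 12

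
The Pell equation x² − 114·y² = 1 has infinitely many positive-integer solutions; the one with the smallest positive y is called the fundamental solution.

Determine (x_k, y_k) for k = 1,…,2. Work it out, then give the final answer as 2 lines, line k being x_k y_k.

1025 96
2101249 196800

√114 = [10; 1,2,10,2,1,20, …], period ℓ=6 (even) → k=5
i=0: a=10 ⇒ p=10, q=1
i=1: a=1 ⇒ p=11, q=1
…
i=3: a=10 ⇒ p=331, q=31
i=4: a=2 ⇒ p=694, q=65
i=5: a=1 ⇒ p=1025, q=96
fundamental: x₁=1025, y₁=96  (since 1050625 − 114·9216 = 1)
(x_2, y_2) = (1025·1025 + 114·96·96, 1025·96 + 96·1025) = (2101249, 196800)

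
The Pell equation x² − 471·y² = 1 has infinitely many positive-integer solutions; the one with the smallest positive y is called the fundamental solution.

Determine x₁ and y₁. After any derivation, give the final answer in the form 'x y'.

7838695 361188

d=471: √d = [21; 1,2,2,1,3,…,2,1,42] (ℓ=14, even), read p_13/q_13
step 0: (21, 1)  from 21·(1,0) + (0,1)
step 1: (22, 1)  from 1·(21,1) + (1,0)
…
step 5: (803, 37)  from 3·(217,10) + (152,7)
step 6: (3429, 158)  from 4·(803,37) + (217,10)
step 7: (48809, 2249)  from 14·(3429,158) + (803,37)
step 8: (198665, 9154)  from 4·(48809,2249) + (3429,158)
…
step 11: (2331742, 107441)  from 2·(843469,38865) + (644804,29711)
step 12: (5506953, 253747)  from 2·(2331742,107441) + (843469,38865)
step 13: (7838695, 361188)  from 1·(5506953,253747) + (2331742,107441)
(x₁, y₁) = (7838695, 361188);  7838695² − 471·361188² = 1 ✓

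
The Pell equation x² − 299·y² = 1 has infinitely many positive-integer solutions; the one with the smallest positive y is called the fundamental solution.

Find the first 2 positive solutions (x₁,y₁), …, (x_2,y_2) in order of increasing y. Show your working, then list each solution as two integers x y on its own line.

√299 = [17; 3,2,3,34, …], period ℓ=4 (even) → k=3
step 0: (17, 1)  from 17·(1,0) + (0,1)
…
step 2: (121, 7)  from 2·(52,3) + (17,1)
step 3: (415, 24)  from 3·(121,7) + (52,3)
fundamental: x₁=415, y₁=24  (since 172225 − 299·576 = 1)
k=2:  x_2 = 415·415+299·24·24 = 344449,  y_2 = 415·24+24·415 = 19920

415 24
344449 19920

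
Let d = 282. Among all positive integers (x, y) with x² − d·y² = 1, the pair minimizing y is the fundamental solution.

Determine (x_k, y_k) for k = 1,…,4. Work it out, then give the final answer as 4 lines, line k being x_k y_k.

2351 140
11054401 658280
51977791151 3095232420
244399562937601 14553782180560

√282 = [16; 1,3,1,4,1,3,1,32, …], period ℓ=8 (even) → k=7
i=0: a=16 ⇒ p=16, q=1
i=1: a=1 ⇒ p=17, q=1
i=2: a=3 ⇒ p=67, q=4
…
i=4: a=4 ⇒ p=403, q=24
i=5: a=1 ⇒ p=487, q=29
i=6: a=3 ⇒ p=1864, q=111
i=7: a=1 ⇒ p=2351, q=140
→ (2351, 140).  Check: 2351²=5527201, 282·140²=5527200, difference 1.
(2351+140√282)^2 = 11054401 + 658280√282
(2351+140√282)^3 = 51977791151 + 3095232420√282
(2351+140√282)^4 = 244399562937601 + 14553782180560√282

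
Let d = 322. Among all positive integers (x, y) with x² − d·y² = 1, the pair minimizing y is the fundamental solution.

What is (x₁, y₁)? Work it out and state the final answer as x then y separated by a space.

323 18

√322 = [17; 1,16,1,34, …], period ℓ=4 (even) → k=3
step 0: (17, 1)  from 17·(1,0) + (0,1)
…
step 2: (305, 17)  from 16·(18,1) + (17,1)
step 3: (323, 18)  from 1·(305,17) + (18,1)
(x₁, y₁) = (323, 18);  323² − 322·18² = 1 ✓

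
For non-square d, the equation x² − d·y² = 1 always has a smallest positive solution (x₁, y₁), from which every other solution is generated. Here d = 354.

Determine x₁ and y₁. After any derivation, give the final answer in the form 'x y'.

258065 13716

√354 = [18; 1,4,2,2,18,2,2,4,1,36, …], period ℓ=10 (even) → k=9
i=0: a=18 ⇒ p=18, q=1
i=1: a=1 ⇒ p=19, q=1
i=2: a=4 ⇒ p=94, q=5
i=3: a=2 ⇒ p=207, q=11
i=4: a=2 ⇒ p=508, q=27
i=5: a=18 ⇒ p=9351, q=497
i=6: a=2 ⇒ p=19210, q=1021
i=7: a=2 ⇒ p=47771, q=2539
i=8: a=4 ⇒ p=210294, q=11177
i=9: a=1 ⇒ p=258065, q=13716
fundamental: x₁=258065, y₁=13716  (since 66597544225 − 354·188128656 = 1)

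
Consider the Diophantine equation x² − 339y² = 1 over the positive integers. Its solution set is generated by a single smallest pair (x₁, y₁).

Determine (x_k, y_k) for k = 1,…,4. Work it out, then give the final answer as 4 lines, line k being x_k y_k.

√339 = [18; 2,2,2,1,17,1,2,2,2,36, …], period ℓ=10 (even) → k=9
a_0=18:  p_0=18·1+0=18,  q_0=18·0+1=1
…
a_4=1:  p_4=1·221+92=313,  q_4=1·12+5=17
…
a_7=2:  p_7=2·5855+5542=17252,  q_7=2·318+301=937
a_8=2:  p_8=2·17252+5855=40359,  q_8=2·937+318=2192
a_9=2:  p_9=2·40359+17252=97970,  q_9=2·2192+937=5321
(x₁, y₁) = (97970, 5321);  97970² − 339·5321² = 1 ✓
k=2:  x_2 = 97970·97970+339·5321·5321 = 19196241799,  y_2 = 97970·5321+5321·97970 = 1042596740
k=3:  x_3 = 97970·19196241799+339·5321·1042596740 = 3761311617998090,  y_3 = 97970·1042596740+5321·19196241799 = 204286405230279
k=4:  x_4 = 97970·3761311617998090+339·5321·204286405230279 = 736991398411349512801,  y_4 = 97970·204286405230279+5321·3761311617998090 = 40027878239778270520

97970 5321
19196241799 1042596740
3761311617998090 204286405230279
736991398411349512801 40027878239778270520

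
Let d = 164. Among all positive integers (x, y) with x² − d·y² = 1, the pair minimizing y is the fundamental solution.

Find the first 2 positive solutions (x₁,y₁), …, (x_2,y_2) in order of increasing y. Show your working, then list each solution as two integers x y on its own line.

2049 160
8396801 655680

d=164: √d = [12; 1,4,6,4,1,24] (ℓ=6, even), read p_5/q_5
k=0  a_k=12  p_k/q_k = 12/1
…
k=4  a_k=4  p_k/q_k = 1652/129
k=5  a_k=1  p_k/q_k = 2049/160
→ (2049, 160).  Check: 2049²=4198401, 164·160²=4198400, difference 1.
n=2: (2049,160)∘(2049,160) = (2049·2049+164·160·160, 2049·160+160·2049) = (8396801,655680)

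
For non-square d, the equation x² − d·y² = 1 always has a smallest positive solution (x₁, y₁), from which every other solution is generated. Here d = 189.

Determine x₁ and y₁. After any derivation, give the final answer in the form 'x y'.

√189 → a₀=13, period (1,2,1,26); ℓ=4 even so k=3
i=0: a=13 ⇒ p=13, q=1
…
i=2: a=2 ⇒ p=41, q=3
i=3: a=1 ⇒ p=55, q=4
→ (55, 4).  Check: 55²=3025, 189·4²=3024, difference 1.

55 4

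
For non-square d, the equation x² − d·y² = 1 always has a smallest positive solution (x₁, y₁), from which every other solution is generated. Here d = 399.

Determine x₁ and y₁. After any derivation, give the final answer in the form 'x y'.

[19; 1,38] for √399; ℓ=2 ⇒ convergent index 1
i=0: a=19 ⇒ p=19, q=1
i=1: a=1 ⇒ p=20, q=1
fundamental: x₁=20, y₁=1  (since 400 − 399·1 = 1)

20 1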